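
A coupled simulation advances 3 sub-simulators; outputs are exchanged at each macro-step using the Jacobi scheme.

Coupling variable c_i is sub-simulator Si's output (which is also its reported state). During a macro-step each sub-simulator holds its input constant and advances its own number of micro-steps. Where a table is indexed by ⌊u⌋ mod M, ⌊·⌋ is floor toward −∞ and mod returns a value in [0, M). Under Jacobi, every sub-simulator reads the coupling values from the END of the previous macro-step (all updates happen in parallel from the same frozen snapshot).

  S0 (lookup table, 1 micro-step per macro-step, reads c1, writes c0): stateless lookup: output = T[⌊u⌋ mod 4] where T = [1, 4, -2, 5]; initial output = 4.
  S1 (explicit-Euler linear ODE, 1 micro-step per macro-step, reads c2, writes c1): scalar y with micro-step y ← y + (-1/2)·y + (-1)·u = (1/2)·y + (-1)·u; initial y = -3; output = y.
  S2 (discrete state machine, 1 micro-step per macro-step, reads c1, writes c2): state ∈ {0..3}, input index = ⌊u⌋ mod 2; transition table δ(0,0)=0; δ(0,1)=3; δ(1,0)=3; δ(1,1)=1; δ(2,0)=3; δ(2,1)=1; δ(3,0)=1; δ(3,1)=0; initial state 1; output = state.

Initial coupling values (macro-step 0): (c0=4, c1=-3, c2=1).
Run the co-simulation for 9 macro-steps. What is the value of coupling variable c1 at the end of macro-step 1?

c1 at macro-step 1 = -5/2

macro 1: S0 reads c1=-3 → after 1×micro: 4; S1 reads c2=1 → after 1×micro: -5/2; S2 reads c1=-3 → after 1×micro: 1 ⇒ (c0=4, c1=-5/2, c2=1)
macro 2: S0 reads c1=-5/2 → after 1×micro: 4; S1 reads c2=1 → after 1×micro: -9/4; S2 reads c1=-5/2 → after 1×micro: 1 ⇒ (c0=4, c1=-9/4, c2=1)
macro 3: S0 reads c1=-9/4 → after 1×micro: 4; S1 reads c2=1 → after 1×micro: -17/8; S2 reads c1=-9/4 → after 1×micro: 1 ⇒ (c0=4, c1=-17/8, c2=1)
macro 4: S0 reads c1=-17/8 → after 1×micro: 4; S1 reads c2=1 → after 1×micro: -33/16; S2 reads c1=-17/8 → after 1×micro: 1 ⇒ (c0=4, c1=-33/16, c2=1)
macro 5: S0 reads c1=-33/16 → after 1×micro: 4; S1 reads c2=1 → after 1×micro: -65/32; S2 reads c1=-33/16 → after 1×micro: 1 ⇒ (c0=4, c1=-65/32, c2=1)
macro 6: S0 reads c1=-65/32 → after 1×micro: 4; S1 reads c2=1 → after 1×micro: -129/64; S2 reads c1=-65/32 → after 1×micro: 1 ⇒ (c0=4, c1=-129/64, c2=1)
macro 7: S0 reads c1=-129/64 → after 1×micro: 4; S1 reads c2=1 → after 1×micro: -257/128; S2 reads c1=-129/64 → after 1×micro: 1 ⇒ (c0=4, c1=-257/128, c2=1)
macro 8: S0 reads c1=-257/128 → after 1×micro: 4; S1 reads c2=1 → after 1×micro: -513/256; S2 reads c1=-257/128 → after 1×micro: 1 ⇒ (c0=4, c1=-513/256, c2=1)
macro 9: S0 reads c1=-513/256 → after 1×micro: 4; S1 reads c2=1 → after 1×micro: -1025/512; S2 reads c1=-513/256 → after 1×micro: 1 ⇒ (c0=4, c1=-1025/512, c2=1)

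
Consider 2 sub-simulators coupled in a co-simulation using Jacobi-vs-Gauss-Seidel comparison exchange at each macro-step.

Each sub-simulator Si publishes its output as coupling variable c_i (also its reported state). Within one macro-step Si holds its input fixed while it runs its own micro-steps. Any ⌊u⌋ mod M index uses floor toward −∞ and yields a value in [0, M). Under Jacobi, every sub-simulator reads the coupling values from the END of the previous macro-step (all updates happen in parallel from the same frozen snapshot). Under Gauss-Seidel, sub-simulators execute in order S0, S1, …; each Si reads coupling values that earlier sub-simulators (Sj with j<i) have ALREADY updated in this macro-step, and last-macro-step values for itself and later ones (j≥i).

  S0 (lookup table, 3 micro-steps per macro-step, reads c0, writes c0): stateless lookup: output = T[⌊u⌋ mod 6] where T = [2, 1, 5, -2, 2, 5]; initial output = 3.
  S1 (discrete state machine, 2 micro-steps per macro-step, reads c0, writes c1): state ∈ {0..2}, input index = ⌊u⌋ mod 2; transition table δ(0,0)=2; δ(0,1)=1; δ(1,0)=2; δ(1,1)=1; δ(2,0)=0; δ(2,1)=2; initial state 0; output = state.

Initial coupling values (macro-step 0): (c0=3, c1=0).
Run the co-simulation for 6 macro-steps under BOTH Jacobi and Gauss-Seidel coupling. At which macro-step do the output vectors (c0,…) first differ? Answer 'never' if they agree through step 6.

[Jacobi] macro 1: S0 reads c0=3 → after 3×micro: -2; S1 reads c0=3 → after 2×micro: 1 ⇒ (c0=-2, c1=1)
[Jacobi] macro 2: S0 reads c0=-2 → after 3×micro: 2; S1 reads c0=-2 → after 2×micro: 0 ⇒ (c0=2, c1=0)
[Jacobi] macro 3: S0 reads c0=2 → after 3×micro: 5; S1 reads c0=2 → after 2×micro: 0 ⇒ (c0=5, c1=0)
[Jacobi] macro 4: S0 reads c0=5 → after 3×micro: 5; S1 reads c0=5 → after 2×micro: 1 ⇒ (c0=5, c1=1)
[Jacobi] macro 5: S0 reads c0=5 → after 3×micro: 5; S1 reads c0=5 → after 2×micro: 1 ⇒ (c0=5, c1=1)
[Jacobi] macro 6: S0 reads c0=5 → after 3×micro: 5; S1 reads c0=5 → after 2×micro: 1 ⇒ (c0=5, c1=1)
[Gauss-Seidel] macro 1: S0 reads c0=3 → after 3×micro: -2; S1 reads c0=-2 → after 2×micro: 0 ⇒ (c0=-2, c1=0)
[Gauss-Seidel] macro 2: S0 reads c0=-2 → after 3×micro: 2; S1 reads c0=2 → after 2×micro: 0 ⇒ (c0=2, c1=0)
[Gauss-Seidel] macro 3: S0 reads c0=2 → after 3×micro: 5; S1 reads c0=5 → after 2×micro: 1 ⇒ (c0=5, c1=1)
[Gauss-Seidel] macro 4: S0 reads c0=5 → after 3×micro: 5; S1 reads c0=5 → after 2×micro: 1 ⇒ (c0=5, c1=1)
[Gauss-Seidel] macro 5: S0 reads c0=5 → after 3×micro: 5; S1 reads c0=5 → after 2×micro: 1 ⇒ (c0=5, c1=1)
[Gauss-Seidel] macro 6: S0 reads c0=5 → after 3×micro: 5; S1 reads c0=5 → after 2×micro: 1 ⇒ (c0=5, c1=1)

first divergence at macro-step: 1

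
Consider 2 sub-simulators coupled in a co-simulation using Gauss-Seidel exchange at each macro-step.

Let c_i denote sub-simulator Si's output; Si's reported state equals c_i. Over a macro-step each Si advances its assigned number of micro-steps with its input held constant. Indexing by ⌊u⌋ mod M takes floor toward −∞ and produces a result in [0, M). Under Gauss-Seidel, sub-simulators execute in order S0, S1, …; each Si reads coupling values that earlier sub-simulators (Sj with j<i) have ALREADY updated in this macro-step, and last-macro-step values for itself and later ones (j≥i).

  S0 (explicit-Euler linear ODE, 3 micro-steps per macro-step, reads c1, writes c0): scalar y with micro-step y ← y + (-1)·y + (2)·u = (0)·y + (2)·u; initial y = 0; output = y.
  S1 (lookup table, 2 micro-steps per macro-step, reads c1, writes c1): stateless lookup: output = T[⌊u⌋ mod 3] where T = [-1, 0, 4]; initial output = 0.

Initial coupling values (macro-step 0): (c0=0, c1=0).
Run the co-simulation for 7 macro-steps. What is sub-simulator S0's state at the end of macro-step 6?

macro 1: S0 reads c1=0 → after 3×micro: 0; S1 reads c1=0 → after 2×micro: -1 ⇒ (c0=0, c1=-1)
macro 2: S0 reads c1=-1 → after 3×micro: -2; S1 reads c1=-1 → after 2×micro: 4 ⇒ (c0=-2, c1=4)
macro 3: S0 reads c1=4 → after 3×micro: 8; S1 reads c1=4 → after 2×micro: 0 ⇒ (c0=8, c1=0)
macro 4: S0 reads c1=0 → after 3×micro: 0; S1 reads c1=0 → after 2×micro: -1 ⇒ (c0=0, c1=-1)
macro 5: S0 reads c1=-1 → after 3×micro: -2; S1 reads c1=-1 → after 2×micro: 4 ⇒ (c0=-2, c1=4)
macro 6: S0 reads c1=4 → after 3×micro: 8; S1 reads c1=4 → after 2×micro: 0 ⇒ (c0=8, c1=0)
macro 7: S0 reads c1=0 → after 3×micro: 0; S1 reads c1=0 → after 2×micro: -1 ⇒ (c0=0, c1=-1)

S0 state at macro-step 6 = 8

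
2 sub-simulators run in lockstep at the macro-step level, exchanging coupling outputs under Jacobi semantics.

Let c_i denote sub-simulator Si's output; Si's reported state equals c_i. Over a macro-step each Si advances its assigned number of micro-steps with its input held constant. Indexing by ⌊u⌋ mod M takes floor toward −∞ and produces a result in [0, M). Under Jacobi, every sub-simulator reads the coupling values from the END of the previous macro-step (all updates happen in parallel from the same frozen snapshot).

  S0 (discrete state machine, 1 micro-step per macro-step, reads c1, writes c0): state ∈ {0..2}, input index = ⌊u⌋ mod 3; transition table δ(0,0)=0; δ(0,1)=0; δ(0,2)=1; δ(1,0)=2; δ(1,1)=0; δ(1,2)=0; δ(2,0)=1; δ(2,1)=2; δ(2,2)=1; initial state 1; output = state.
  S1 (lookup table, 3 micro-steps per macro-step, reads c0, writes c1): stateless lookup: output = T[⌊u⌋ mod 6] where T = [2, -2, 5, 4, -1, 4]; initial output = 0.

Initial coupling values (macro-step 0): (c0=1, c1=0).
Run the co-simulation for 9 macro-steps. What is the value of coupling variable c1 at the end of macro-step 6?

macro 1: S0 reads c1=0 → after 1×micro: 2; S1 reads c0=1 → after 3×micro: -2 ⇒ (c0=2, c1=-2)
macro 2: S0 reads c1=-2 → after 1×micro: 2; S1 reads c0=2 → after 3×micro: 5 ⇒ (c0=2, c1=5)
macro 3: S0 reads c1=5 → after 1×micro: 1; S1 reads c0=2 → after 3×micro: 5 ⇒ (c0=1, c1=5)
macro 4: S0 reads c1=5 → after 1×micro: 0; S1 reads c0=1 → after 3×micro: -2 ⇒ (c0=0, c1=-2)
macro 5: S0 reads c1=-2 → after 1×micro: 0; S1 reads c0=0 → after 3×micro: 2 ⇒ (c0=0, c1=2)
macro 6: S0 reads c1=2 → after 1×micro: 1; S1 reads c0=0 → after 3×micro: 2 ⇒ (c0=1, c1=2)
macro 7: S0 reads c1=2 → after 1×micro: 0; S1 reads c0=1 → after 3×micro: -2 ⇒ (c0=0, c1=-2)
macro 8: S0 reads c1=-2 → after 1×micro: 0; S1 reads c0=0 → after 3×micro: 2 ⇒ (c0=0, c1=2)
macro 9: S0 reads c1=2 → after 1×micro: 1; S1 reads c0=0 → after 3×micro: 2 ⇒ (c0=1, c1=2)

c1 at macro-step 6 = 2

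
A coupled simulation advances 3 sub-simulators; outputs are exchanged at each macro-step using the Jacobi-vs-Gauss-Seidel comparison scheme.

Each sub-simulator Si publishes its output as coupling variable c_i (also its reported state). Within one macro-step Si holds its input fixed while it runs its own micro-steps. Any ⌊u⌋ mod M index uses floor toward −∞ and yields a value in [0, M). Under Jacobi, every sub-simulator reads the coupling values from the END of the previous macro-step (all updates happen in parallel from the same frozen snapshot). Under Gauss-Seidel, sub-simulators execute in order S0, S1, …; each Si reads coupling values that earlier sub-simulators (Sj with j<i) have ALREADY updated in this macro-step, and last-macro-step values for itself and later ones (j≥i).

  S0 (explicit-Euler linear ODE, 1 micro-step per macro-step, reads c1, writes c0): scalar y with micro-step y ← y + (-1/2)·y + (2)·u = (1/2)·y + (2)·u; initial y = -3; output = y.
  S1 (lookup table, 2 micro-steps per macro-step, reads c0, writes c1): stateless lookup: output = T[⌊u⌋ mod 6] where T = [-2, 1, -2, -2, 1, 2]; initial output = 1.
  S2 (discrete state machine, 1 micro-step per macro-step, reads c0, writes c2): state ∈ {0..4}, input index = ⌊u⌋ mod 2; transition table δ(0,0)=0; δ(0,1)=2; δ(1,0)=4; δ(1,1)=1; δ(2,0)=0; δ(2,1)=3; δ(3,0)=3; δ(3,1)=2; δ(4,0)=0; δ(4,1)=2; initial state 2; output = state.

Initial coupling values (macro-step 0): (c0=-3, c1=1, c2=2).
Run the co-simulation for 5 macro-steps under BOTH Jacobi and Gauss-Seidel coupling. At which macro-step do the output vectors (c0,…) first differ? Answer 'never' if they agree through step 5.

[Jacobi] macro 1: S0 reads c1=1 → after 1×micro: 1/2; S1 reads c0=-3 → after 2×micro: -2; S2 reads c0=-3 → after 1×micro: 3 ⇒ (c0=1/2, c1=-2, c2=3)
[Jacobi] macro 2: S0 reads c1=-2 → after 1×micro: -15/4; S1 reads c0=1/2 → after 2×micro: -2; S2 reads c0=1/2 → after 1×micro: 3 ⇒ (c0=-15/4, c1=-2, c2=3)
[Jacobi] macro 3: S0 reads c1=-2 → after 1×micro: -47/8; S1 reads c0=-15/4 → after 2×micro: -2; S2 reads c0=-15/4 → after 1×micro: 3 ⇒ (c0=-47/8, c1=-2, c2=3)
[Jacobi] macro 4: S0 reads c1=-2 → after 1×micro: -111/16; S1 reads c0=-47/8 → after 2×micro: -2; S2 reads c0=-47/8 → after 1×micro: 3 ⇒ (c0=-111/16, c1=-2, c2=3)
[Jacobi] macro 5: S0 reads c1=-2 → after 1×micro: -239/32; S1 reads c0=-111/16 → after 2×micro: 2; S2 reads c0=-111/16 → after 1×micro: 2 ⇒ (c0=-239/32, c1=2, c2=2)
[Gauss-Seidel] macro 1: S0 reads c1=1 → after 1×micro: 1/2; S1 reads c0=1/2 → after 2×micro: -2; S2 reads c0=1/2 → after 1×micro: 0 ⇒ (c0=1/2, c1=-2, c2=0)
[Gauss-Seidel] macro 2: S0 reads c1=-2 → after 1×micro: -15/4; S1 reads c0=-15/4 → after 2×micro: -2; S2 reads c0=-15/4 → after 1×micro: 0 ⇒ (c0=-15/4, c1=-2, c2=0)
[Gauss-Seidel] macro 3: S0 reads c1=-2 → after 1×micro: -47/8; S1 reads c0=-47/8 → after 2×micro: -2; S2 reads c0=-47/8 → after 1×micro: 0 ⇒ (c0=-47/8, c1=-2, c2=0)
[Gauss-Seidel] macro 4: S0 reads c1=-2 → after 1×micro: -111/16; S1 reads c0=-111/16 → after 2×micro: 2; S2 reads c0=-111/16 → after 1×micro: 2 ⇒ (c0=-111/16, c1=2, c2=2)
[Gauss-Seidel] macro 5: S0 reads c1=2 → after 1×micro: 17/32; S1 reads c0=17/32 → after 2×micro: -2; S2 reads c0=17/32 → after 1×micro: 0 ⇒ (c0=17/32, c1=-2, c2=0)

first divergence at macro-step: 1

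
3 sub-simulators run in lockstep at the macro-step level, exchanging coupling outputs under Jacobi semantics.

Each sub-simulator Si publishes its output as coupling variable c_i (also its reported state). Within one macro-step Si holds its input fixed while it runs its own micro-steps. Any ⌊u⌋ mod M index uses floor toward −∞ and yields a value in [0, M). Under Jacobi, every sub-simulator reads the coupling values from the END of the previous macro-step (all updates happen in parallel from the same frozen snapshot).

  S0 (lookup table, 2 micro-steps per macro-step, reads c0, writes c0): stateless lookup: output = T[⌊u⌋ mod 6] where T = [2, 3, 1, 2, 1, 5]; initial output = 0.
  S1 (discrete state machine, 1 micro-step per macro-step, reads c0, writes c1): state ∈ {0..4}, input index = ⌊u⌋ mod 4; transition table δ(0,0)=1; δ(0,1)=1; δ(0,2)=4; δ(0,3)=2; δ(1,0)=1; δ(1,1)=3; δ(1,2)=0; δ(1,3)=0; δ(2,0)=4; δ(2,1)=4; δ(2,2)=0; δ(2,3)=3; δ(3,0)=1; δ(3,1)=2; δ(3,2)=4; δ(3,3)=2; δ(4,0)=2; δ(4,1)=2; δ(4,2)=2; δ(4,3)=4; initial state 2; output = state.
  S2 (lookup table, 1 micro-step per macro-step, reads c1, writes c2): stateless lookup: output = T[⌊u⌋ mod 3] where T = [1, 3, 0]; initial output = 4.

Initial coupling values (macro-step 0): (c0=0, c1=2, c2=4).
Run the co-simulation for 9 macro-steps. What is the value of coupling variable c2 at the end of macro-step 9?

macro 1: S0 reads c0=0 → after 2×micro: 2; S1 reads c0=0 → after 1×micro: 4; S2 reads c1=2 → after 1×micro: 0 ⇒ (c0=2, c1=4, c2=0)
macro 2: S0 reads c0=2 → after 2×micro: 1; S1 reads c0=2 → after 1×micro: 2; S2 reads c1=4 → after 1×micro: 3 ⇒ (c0=1, c1=2, c2=3)
macro 3: S0 reads c0=1 → after 2×micro: 3; S1 reads c0=1 → after 1×micro: 4; S2 reads c1=2 → after 1×micro: 0 ⇒ (c0=3, c1=4, c2=0)
macro 4: S0 reads c0=3 → after 2×micro: 2; S1 reads c0=3 → after 1×micro: 4; S2 reads c1=4 → after 1×micro: 3 ⇒ (c0=2, c1=4, c2=3)
macro 5: S0 reads c0=2 → after 2×micro: 1; S1 reads c0=2 → after 1×micro: 2; S2 reads c1=4 → after 1×micro: 3 ⇒ (c0=1, c1=2, c2=3)
macro 6: S0 reads c0=1 → after 2×micro: 3; S1 reads c0=1 → after 1×micro: 4; S2 reads c1=2 → after 1×micro: 0 ⇒ (c0=3, c1=4, c2=0)
macro 7: S0 reads c0=3 → after 2×micro: 2; S1 reads c0=3 → after 1×micro: 4; S2 reads c1=4 → after 1×micro: 3 ⇒ (c0=2, c1=4, c2=3)
macro 8: S0 reads c0=2 → after 2×micro: 1; S1 reads c0=2 → after 1×micro: 2; S2 reads c1=4 → after 1×micro: 3 ⇒ (c0=1, c1=2, c2=3)
macro 9: S0 reads c0=1 → after 2×micro: 3; S1 reads c0=1 → after 1×micro: 4; S2 reads c1=2 → after 1×micro: 0 ⇒ (c0=3, c1=4, c2=0)

c2 at macro-step 9 = 0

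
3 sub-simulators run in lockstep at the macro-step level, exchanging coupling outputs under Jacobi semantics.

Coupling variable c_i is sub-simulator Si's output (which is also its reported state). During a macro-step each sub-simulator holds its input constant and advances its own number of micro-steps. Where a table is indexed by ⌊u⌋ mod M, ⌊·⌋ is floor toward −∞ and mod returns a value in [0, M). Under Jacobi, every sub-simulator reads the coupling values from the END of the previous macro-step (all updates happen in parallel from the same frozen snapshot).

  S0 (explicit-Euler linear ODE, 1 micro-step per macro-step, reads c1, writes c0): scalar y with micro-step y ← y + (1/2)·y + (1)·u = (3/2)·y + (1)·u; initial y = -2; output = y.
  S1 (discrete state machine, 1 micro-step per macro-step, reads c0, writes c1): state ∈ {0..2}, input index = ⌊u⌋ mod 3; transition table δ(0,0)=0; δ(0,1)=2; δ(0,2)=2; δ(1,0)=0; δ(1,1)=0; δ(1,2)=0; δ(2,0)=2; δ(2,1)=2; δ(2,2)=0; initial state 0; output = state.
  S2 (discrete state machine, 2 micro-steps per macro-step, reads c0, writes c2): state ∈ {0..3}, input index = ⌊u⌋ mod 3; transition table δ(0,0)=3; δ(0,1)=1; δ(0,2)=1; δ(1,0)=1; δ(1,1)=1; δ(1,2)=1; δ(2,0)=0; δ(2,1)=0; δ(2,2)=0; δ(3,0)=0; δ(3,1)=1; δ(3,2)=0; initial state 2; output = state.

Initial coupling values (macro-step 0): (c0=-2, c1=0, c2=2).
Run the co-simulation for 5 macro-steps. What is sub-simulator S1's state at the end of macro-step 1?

S1 state at macro-step 1 = 2

macro 1: S0 reads c1=0 → after 1×micro: -3; S1 reads c0=-2 → after 1×micro: 2; S2 reads c0=-2 → after 2×micro: 1 ⇒ (c0=-3, c1=2, c2=1)
macro 2: S0 reads c1=2 → after 1×micro: -5/2; S1 reads c0=-3 → after 1×micro: 2; S2 reads c0=-3 → after 2×micro: 1 ⇒ (c0=-5/2, c1=2, c2=1)
macro 3: S0 reads c1=2 → after 1×micro: -7/4; S1 reads c0=-5/2 → after 1×micro: 2; S2 reads c0=-5/2 → after 2×micro: 1 ⇒ (c0=-7/4, c1=2, c2=1)
macro 4: S0 reads c1=2 → after 1×micro: -5/8; S1 reads c0=-7/4 → after 1×micro: 2; S2 reads c0=-7/4 → after 2×micro: 1 ⇒ (c0=-5/8, c1=2, c2=1)
macro 5: S0 reads c1=2 → after 1×micro: 17/16; S1 reads c0=-5/8 → after 1×micro: 0; S2 reads c0=-5/8 → after 2×micro: 1 ⇒ (c0=17/16, c1=0, c2=1)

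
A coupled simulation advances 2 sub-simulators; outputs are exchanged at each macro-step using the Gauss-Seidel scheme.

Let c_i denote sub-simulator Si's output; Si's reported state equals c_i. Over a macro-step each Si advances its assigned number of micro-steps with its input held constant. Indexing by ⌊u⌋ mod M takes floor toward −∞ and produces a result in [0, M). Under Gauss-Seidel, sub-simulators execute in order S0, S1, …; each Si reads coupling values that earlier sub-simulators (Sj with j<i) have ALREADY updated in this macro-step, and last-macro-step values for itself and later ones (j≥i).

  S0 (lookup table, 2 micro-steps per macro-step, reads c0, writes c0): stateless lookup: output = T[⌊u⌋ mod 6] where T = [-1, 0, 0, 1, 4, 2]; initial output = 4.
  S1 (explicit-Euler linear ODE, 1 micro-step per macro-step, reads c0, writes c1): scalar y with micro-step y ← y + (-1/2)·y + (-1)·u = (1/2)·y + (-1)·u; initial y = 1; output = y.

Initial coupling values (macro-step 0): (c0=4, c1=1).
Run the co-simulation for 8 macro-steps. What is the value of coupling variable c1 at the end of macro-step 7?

macro 1: S0 reads c0=4 → after 2×micro: 4; S1 reads c0=4 → after 1×micro: -7/2 ⇒ (c0=4, c1=-7/2)
macro 2: S0 reads c0=4 → after 2×micro: 4; S1 reads c0=4 → after 1×micro: -23/4 ⇒ (c0=4, c1=-23/4)
macro 3: S0 reads c0=4 → after 2×micro: 4; S1 reads c0=4 → after 1×micro: -55/8 ⇒ (c0=4, c1=-55/8)
macro 4: S0 reads c0=4 → after 2×micro: 4; S1 reads c0=4 → after 1×micro: -119/16 ⇒ (c0=4, c1=-119/16)
macro 5: S0 reads c0=4 → after 2×micro: 4; S1 reads c0=4 → after 1×micro: -247/32 ⇒ (c0=4, c1=-247/32)
macro 6: S0 reads c0=4 → after 2×micro: 4; S1 reads c0=4 → after 1×micro: -503/64 ⇒ (c0=4, c1=-503/64)
macro 7: S0 reads c0=4 → after 2×micro: 4; S1 reads c0=4 → after 1×micro: -1015/128 ⇒ (c0=4, c1=-1015/128)
macro 8: S0 reads c0=4 → after 2×micro: 4; S1 reads c0=4 → after 1×micro: -2039/256 ⇒ (c0=4, c1=-2039/256)

c1 at macro-step 7 = -1015/128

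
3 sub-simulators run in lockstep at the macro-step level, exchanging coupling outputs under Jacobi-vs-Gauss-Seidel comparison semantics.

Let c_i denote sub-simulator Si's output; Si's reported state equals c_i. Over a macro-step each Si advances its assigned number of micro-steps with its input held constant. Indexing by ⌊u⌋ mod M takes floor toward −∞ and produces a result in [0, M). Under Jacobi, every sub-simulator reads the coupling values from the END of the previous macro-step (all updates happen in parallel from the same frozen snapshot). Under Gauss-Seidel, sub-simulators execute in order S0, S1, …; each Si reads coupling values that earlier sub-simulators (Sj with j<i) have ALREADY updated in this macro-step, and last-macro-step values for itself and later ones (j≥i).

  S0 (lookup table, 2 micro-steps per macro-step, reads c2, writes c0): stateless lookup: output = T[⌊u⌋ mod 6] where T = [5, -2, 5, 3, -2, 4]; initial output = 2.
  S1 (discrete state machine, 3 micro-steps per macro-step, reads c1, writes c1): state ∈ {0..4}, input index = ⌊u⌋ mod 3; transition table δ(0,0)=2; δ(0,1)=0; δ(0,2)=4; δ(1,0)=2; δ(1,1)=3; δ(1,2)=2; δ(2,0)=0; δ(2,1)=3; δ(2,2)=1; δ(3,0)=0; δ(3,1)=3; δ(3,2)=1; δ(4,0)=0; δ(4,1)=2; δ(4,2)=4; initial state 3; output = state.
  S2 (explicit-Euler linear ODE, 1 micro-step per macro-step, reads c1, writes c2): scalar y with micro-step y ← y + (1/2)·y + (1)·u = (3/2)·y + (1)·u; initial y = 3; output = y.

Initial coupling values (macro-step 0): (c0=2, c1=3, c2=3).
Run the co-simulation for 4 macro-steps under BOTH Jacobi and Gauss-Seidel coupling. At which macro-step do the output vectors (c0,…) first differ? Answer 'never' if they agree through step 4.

first divergence at macro-step: 1

[Jacobi] macro 1: S0 reads c2=3 → after 2×micro: 3; S1 reads c1=3 → after 3×micro: 0; S2 reads c1=3 → after 1×micro: 15/2 ⇒ (c0=3, c1=0, c2=15/2)
[Jacobi] macro 2: S0 reads c2=15/2 → after 2×micro: -2; S1 reads c1=0 → after 3×micro: 2; S2 reads c1=0 → after 1×micro: 45/4 ⇒ (c0=-2, c1=2, c2=45/4)
[Jacobi] macro 3: S0 reads c2=45/4 → after 2×micro: 4; S1 reads c1=2 → after 3×micro: 1; S2 reads c1=2 → after 1×micro: 151/8 ⇒ (c0=4, c1=1, c2=151/8)
[Jacobi] macro 4: S0 reads c2=151/8 → after 2×micro: 5; S1 reads c1=1 → after 3×micro: 3; S2 reads c1=1 → after 1×micro: 469/16 ⇒ (c0=5, c1=3, c2=469/16)
[Gauss-Seidel] macro 1: S0 reads c2=3 → after 2×micro: 3; S1 reads c1=3 → after 3×micro: 0; S2 reads c1=0 → after 1×micro: 9/2 ⇒ (c0=3, c1=0, c2=9/2)
[Gauss-Seidel] macro 2: S0 reads c2=9/2 → after 2×micro: -2; S1 reads c1=0 → after 3×micro: 2; S2 reads c1=2 → after 1×micro: 35/4 ⇒ (c0=-2, c1=2, c2=35/4)
[Gauss-Seidel] macro 3: S0 reads c2=35/4 → after 2×micro: 5; S1 reads c1=2 → after 3×micro: 1; S2 reads c1=1 → after 1×micro: 113/8 ⇒ (c0=5, c1=1, c2=113/8)
[Gauss-Seidel] macro 4: S0 reads c2=113/8 → after 2×micro: 5; S1 reads c1=1 → after 3×micro: 3; S2 reads c1=3 → after 1×micro: 387/16 ⇒ (c0=5, c1=3, c2=387/16)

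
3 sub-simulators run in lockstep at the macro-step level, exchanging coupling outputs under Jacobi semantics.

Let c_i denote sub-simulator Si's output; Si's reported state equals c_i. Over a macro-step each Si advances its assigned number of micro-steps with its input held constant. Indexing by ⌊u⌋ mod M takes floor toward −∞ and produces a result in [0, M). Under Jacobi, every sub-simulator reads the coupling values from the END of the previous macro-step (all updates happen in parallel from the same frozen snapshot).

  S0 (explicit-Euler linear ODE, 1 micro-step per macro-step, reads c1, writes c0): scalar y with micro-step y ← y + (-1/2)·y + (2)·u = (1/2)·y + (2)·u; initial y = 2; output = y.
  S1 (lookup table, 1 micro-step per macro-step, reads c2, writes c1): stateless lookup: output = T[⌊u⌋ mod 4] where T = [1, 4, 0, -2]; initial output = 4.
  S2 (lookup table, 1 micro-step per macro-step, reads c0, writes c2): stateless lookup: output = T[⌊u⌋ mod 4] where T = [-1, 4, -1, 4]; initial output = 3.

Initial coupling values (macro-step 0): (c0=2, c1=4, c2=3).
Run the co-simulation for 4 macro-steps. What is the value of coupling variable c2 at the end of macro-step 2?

c2 at macro-step 2 = 4

macro 1: S0 reads c1=4 → after 1×micro: 9; S1 reads c2=3 → after 1×micro: -2; S2 reads c0=2 → after 1×micro: -1 ⇒ (c0=9, c1=-2, c2=-1)
macro 2: S0 reads c1=-2 → after 1×micro: 1/2; S1 reads c2=-1 → after 1×micro: -2; S2 reads c0=9 → after 1×micro: 4 ⇒ (c0=1/2, c1=-2, c2=4)
macro 3: S0 reads c1=-2 → after 1×micro: -15/4; S1 reads c2=4 → after 1×micro: 1; S2 reads c0=1/2 → after 1×micro: -1 ⇒ (c0=-15/4, c1=1, c2=-1)
macro 4: S0 reads c1=1 → after 1×micro: 1/8; S1 reads c2=-1 → after 1×micro: -2; S2 reads c0=-15/4 → after 1×micro: -1 ⇒ (c0=1/8, c1=-2, c2=-1)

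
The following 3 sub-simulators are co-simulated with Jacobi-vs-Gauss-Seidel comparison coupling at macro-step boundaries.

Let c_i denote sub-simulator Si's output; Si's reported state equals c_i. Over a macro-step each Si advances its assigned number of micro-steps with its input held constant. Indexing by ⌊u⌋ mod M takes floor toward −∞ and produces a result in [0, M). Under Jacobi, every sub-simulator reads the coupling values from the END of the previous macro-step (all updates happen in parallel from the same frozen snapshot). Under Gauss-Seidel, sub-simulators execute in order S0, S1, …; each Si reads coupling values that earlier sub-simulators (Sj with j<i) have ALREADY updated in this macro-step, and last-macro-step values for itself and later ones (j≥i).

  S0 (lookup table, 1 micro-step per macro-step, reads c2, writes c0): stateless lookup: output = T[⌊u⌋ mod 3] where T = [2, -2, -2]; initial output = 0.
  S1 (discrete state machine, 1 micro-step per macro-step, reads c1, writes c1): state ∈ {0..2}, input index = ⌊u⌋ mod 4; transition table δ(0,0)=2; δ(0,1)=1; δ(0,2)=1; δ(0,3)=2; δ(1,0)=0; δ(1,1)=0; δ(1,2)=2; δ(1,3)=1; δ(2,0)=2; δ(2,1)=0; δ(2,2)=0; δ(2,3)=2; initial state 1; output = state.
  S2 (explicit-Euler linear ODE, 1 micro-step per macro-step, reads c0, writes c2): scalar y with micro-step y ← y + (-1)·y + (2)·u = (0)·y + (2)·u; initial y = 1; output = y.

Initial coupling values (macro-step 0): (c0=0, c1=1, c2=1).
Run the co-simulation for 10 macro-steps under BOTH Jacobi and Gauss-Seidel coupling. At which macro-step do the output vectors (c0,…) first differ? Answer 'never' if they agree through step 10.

first divergence at macro-step: 1

[Jacobi] macro 1: S0 reads c2=1 → after 1×micro: -2; S1 reads c1=1 → after 1×micro: 0; S2 reads c0=0 → after 1×micro: 0 ⇒ (c0=-2, c1=0, c2=0)
[Jacobi] macro 2: S0 reads c2=0 → after 1×micro: 2; S1 reads c1=0 → after 1×micro: 2; S2 reads c0=-2 → after 1×micro: -4 ⇒ (c0=2, c1=2, c2=-4)
[Jacobi] macro 3: S0 reads c2=-4 → after 1×micro: -2; S1 reads c1=2 → after 1×micro: 0; S2 reads c0=2 → after 1×micro: 4 ⇒ (c0=-2, c1=0, c2=4)
[Jacobi] macro 4: S0 reads c2=4 → after 1×micro: -2; S1 reads c1=0 → after 1×micro: 2; S2 reads c0=-2 → after 1×micro: -4 ⇒ (c0=-2, c1=2, c2=-4)
[Jacobi] macro 5: S0 reads c2=-4 → after 1×micro: -2; S1 reads c1=2 → after 1×micro: 0; S2 reads c0=-2 → after 1×micro: -4 ⇒ (c0=-2, c1=0, c2=-4)
[Jacobi] macro 6: S0 reads c2=-4 → after 1×micro: -2; S1 reads c1=0 → after 1×micro: 2; S2 reads c0=-2 → after 1×micro: -4 ⇒ (c0=-2, c1=2, c2=-4)
[Jacobi] macro 7: S0 reads c2=-4 → after 1×micro: -2; S1 reads c1=2 → after 1×micro: 0; S2 reads c0=-2 → after 1×micro: -4 ⇒ (c0=-2, c1=0, c2=-4)
[Jacobi] macro 8: S0 reads c2=-4 → after 1×micro: -2; S1 reads c1=0 → after 1×micro: 2; S2 reads c0=-2 → after 1×micro: -4 ⇒ (c0=-2, c1=2, c2=-4)
[Jacobi] macro 9: S0 reads c2=-4 → after 1×micro: -2; S1 reads c1=2 → after 1×micro: 0; S2 reads c0=-2 → after 1×micro: -4 ⇒ (c0=-2, c1=0, c2=-4)
[Jacobi] macro 10: S0 reads c2=-4 → after 1×micro: -2; S1 reads c1=0 → after 1×micro: 2; S2 reads c0=-2 → after 1×micro: -4 ⇒ (c0=-2, c1=2, c2=-4)
[Gauss-Seidel] macro 1: S0 reads c2=1 → after 1×micro: -2; S1 reads c1=1 → after 1×micro: 0; S2 reads c0=-2 → after 1×micro: -4 ⇒ (c0=-2, c1=0, c2=-4)
[Gauss-Seidel] macro 2: S0 reads c2=-4 → after 1×micro: -2; S1 reads c1=0 → after 1×micro: 2; S2 reads c0=-2 → after 1×micro: -4 ⇒ (c0=-2, c1=2, c2=-4)
[Gauss-Seidel] macro 3: S0 reads c2=-4 → after 1×micro: -2; S1 reads c1=2 → after 1×micro: 0; S2 reads c0=-2 → after 1×micro: -4 ⇒ (c0=-2, c1=0, c2=-4)
[Gauss-Seidel] macro 4: S0 reads c2=-4 → after 1×micro: -2; S1 reads c1=0 → after 1×micro: 2; S2 reads c0=-2 → after 1×micro: -4 ⇒ (c0=-2, c1=2, c2=-4)
[Gauss-Seidel] macro 5: S0 reads c2=-4 → after 1×micro: -2; S1 reads c1=2 → after 1×micro: 0; S2 reads c0=-2 → after 1×micro: -4 ⇒ (c0=-2, c1=0, c2=-4)
[Gauss-Seidel] macro 6: S0 reads c2=-4 → after 1×micro: -2; S1 reads c1=0 → after 1×micro: 2; S2 reads c0=-2 → after 1×micro: -4 ⇒ (c0=-2, c1=2, c2=-4)
[Gauss-Seidel] macro 7: S0 reads c2=-4 → after 1×micro: -2; S1 reads c1=2 → after 1×micro: 0; S2 reads c0=-2 → after 1×micro: -4 ⇒ (c0=-2, c1=0, c2=-4)
[Gauss-Seidel] macro 8: S0 reads c2=-4 → after 1×micro: -2; S1 reads c1=0 → after 1×micro: 2; S2 reads c0=-2 → after 1×micro: -4 ⇒ (c0=-2, c1=2, c2=-4)
[Gauss-Seidel] macro 9: S0 reads c2=-4 → after 1×micro: -2; S1 reads c1=2 → after 1×micro: 0; S2 reads c0=-2 → after 1×micro: -4 ⇒ (c0=-2, c1=0, c2=-4)
[Gauss-Seidel] macro 10: S0 reads c2=-4 → after 1×micro: -2; S1 reads c1=0 → after 1×micro: 2; S2 reads c0=-2 → after 1×micro: -4 ⇒ (c0=-2, c1=2, c2=-4)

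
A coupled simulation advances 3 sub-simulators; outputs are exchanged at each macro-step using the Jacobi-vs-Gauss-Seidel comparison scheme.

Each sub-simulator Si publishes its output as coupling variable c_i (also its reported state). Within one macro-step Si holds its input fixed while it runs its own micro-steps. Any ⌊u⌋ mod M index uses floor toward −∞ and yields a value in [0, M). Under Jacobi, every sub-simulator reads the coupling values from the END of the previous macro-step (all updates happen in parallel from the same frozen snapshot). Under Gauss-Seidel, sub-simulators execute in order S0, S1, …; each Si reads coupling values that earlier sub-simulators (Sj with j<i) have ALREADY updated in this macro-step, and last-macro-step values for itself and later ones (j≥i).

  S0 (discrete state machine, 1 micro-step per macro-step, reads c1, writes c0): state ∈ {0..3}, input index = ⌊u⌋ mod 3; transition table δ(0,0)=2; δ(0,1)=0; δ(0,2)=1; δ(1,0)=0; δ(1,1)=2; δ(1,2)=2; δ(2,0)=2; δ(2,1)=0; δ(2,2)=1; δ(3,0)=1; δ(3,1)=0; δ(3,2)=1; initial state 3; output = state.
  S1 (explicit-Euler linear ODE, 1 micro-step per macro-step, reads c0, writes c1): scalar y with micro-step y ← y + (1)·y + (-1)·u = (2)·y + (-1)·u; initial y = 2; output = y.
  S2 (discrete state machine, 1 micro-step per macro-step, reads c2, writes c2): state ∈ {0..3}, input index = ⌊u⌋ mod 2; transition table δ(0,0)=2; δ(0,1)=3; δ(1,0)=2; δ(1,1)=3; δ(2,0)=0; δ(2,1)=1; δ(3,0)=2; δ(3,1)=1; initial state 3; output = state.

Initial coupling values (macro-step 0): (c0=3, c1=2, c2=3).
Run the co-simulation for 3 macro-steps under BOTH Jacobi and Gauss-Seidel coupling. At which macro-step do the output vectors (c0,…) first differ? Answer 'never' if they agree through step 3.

[Jacobi] macro 1: S0 reads c1=2 → after 1×micro: 1; S1 reads c0=3 → after 1×micro: 1; S2 reads c2=3 → after 1×micro: 1 ⇒ (c0=1, c1=1, c2=1)
[Jacobi] macro 2: S0 reads c1=1 → after 1×micro: 2; S1 reads c0=1 → after 1×micro: 1; S2 reads c2=1 → after 1×micro: 3 ⇒ (c0=2, c1=1, c2=3)
[Jacobi] macro 3: S0 reads c1=1 → after 1×micro: 0; S1 reads c0=2 → after 1×micro: 0; S2 reads c2=3 → after 1×micro: 1 ⇒ (c0=0, c1=0, c2=1)
[Gauss-Seidel] macro 1: S0 reads c1=2 → after 1×micro: 1; S1 reads c0=1 → after 1×micro: 3; S2 reads c2=3 → after 1×micro: 1 ⇒ (c0=1, c1=3, c2=1)
[Gauss-Seidel] macro 2: S0 reads c1=3 → after 1×micro: 0; S1 reads c0=0 → after 1×micro: 6; S2 reads c2=1 → after 1×micro: 3 ⇒ (c0=0, c1=6, c2=3)
[Gauss-Seidel] macro 3: S0 reads c1=6 → after 1×micro: 2; S1 reads c0=2 → after 1×micro: 10; S2 reads c2=3 → after 1×micro: 1 ⇒ (c0=2, c1=10, c2=1)

first divergence at macro-step: 1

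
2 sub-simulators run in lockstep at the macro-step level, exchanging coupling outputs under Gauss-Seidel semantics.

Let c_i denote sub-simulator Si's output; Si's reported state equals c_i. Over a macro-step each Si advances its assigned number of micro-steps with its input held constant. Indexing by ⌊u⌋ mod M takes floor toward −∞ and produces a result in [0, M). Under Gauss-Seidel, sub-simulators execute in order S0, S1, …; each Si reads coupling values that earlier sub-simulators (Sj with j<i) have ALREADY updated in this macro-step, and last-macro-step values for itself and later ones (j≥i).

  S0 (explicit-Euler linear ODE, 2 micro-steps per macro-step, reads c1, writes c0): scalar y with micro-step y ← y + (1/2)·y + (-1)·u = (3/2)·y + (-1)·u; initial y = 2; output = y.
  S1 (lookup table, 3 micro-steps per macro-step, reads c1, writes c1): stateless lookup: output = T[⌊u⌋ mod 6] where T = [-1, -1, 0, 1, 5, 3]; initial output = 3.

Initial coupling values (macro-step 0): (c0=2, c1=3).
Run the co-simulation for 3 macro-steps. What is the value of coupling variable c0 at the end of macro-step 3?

c0 at macro-step 3 = -293/16

macro 1: S0 reads c1=3 → after 2×micro: -3; S1 reads c1=3 → after 3×micro: 1 ⇒ (c0=-3, c1=1)
macro 2: S0 reads c1=1 → after 2×micro: -37/4; S1 reads c1=1 → after 3×micro: -1 ⇒ (c0=-37/4, c1=-1)
macro 3: S0 reads c1=-1 → after 2×micro: -293/16; S1 reads c1=-1 → after 3×micro: 3 ⇒ (c0=-293/16, c1=3)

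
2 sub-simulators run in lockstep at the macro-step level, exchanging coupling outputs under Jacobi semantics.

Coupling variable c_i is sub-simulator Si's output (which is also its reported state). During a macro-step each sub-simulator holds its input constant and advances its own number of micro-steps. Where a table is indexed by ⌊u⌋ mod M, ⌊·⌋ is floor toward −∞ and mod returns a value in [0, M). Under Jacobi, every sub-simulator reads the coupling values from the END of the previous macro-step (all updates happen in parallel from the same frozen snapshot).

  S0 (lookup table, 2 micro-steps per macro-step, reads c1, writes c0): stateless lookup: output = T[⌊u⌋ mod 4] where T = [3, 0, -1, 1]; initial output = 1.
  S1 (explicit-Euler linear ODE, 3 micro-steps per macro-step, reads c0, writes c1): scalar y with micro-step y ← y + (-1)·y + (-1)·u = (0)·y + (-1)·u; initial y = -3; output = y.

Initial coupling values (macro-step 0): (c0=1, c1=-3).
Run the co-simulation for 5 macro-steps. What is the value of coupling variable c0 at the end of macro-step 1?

macro 1: S0 reads c1=-3 → after 2×micro: 0; S1 reads c0=1 → after 3×micro: -1 ⇒ (c0=0, c1=-1)
macro 2: S0 reads c1=-1 → after 2×micro: 1; S1 reads c0=0 → after 3×micro: 0 ⇒ (c0=1, c1=0)
macro 3: S0 reads c1=0 → after 2×micro: 3; S1 reads c0=1 → after 3×micro: -1 ⇒ (c0=3, c1=-1)
macro 4: S0 reads c1=-1 → after 2×micro: 1; S1 reads c0=3 → after 3×micro: -3 ⇒ (c0=1, c1=-3)
macro 5: S0 reads c1=-3 → after 2×micro: 0; S1 reads c0=1 → after 3×micro: -1 ⇒ (c0=0, c1=-1)

c0 at macro-step 1 = 0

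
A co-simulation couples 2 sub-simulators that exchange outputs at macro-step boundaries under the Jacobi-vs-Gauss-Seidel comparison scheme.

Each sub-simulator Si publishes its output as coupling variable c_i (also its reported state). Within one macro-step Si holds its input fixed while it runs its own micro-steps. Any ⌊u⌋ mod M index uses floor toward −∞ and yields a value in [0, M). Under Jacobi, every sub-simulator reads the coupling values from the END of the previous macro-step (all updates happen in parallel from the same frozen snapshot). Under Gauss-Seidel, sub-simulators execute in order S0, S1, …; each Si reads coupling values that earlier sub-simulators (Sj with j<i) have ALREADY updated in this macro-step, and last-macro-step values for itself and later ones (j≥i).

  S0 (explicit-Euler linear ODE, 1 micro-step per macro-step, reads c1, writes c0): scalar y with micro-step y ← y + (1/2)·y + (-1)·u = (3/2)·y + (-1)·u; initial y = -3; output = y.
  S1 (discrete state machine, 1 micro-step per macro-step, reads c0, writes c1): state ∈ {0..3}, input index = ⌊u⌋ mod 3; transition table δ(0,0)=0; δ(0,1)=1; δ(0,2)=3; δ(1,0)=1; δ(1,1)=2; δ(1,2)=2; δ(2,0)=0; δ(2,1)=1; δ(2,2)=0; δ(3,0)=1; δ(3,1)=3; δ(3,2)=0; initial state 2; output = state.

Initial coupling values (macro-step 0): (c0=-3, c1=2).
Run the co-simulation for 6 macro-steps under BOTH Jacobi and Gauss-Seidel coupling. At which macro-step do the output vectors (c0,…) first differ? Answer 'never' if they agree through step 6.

first divergence at macro-step: 3

[Jacobi] macro 1: S0 reads c1=2 → after 1×micro: -13/2; S1 reads c0=-3 → after 1×micro: 0 ⇒ (c0=-13/2, c1=0)
[Jacobi] macro 2: S0 reads c1=0 → after 1×micro: -39/4; S1 reads c0=-13/2 → after 1×micro: 3 ⇒ (c0=-39/4, c1=3)
[Jacobi] macro 3: S0 reads c1=3 → after 1×micro: -141/8; S1 reads c0=-39/4 → after 1×micro: 0 ⇒ (c0=-141/8, c1=0)
[Jacobi] macro 4: S0 reads c1=0 → after 1×micro: -423/16; S1 reads c0=-141/8 → after 1×micro: 0 ⇒ (c0=-423/16, c1=0)
[Jacobi] macro 5: S0 reads c1=0 → after 1×micro: -1269/32; S1 reads c0=-423/16 → after 1×micro: 0 ⇒ (c0=-1269/32, c1=0)
[Jacobi] macro 6: S0 reads c1=0 → after 1×micro: -3807/64; S1 reads c0=-1269/32 → after 1×micro: 3 ⇒ (c0=-3807/64, c1=3)
[Gauss-Seidel] macro 1: S0 reads c1=2 → after 1×micro: -13/2; S1 reads c0=-13/2 → after 1×micro: 0 ⇒ (c0=-13/2, c1=0)
[Gauss-Seidel] macro 2: S0 reads c1=0 → after 1×micro: -39/4; S1 reads c0=-39/4 → after 1×micro: 3 ⇒ (c0=-39/4, c1=3)
[Gauss-Seidel] macro 3: S0 reads c1=3 → after 1×micro: -141/8; S1 reads c0=-141/8 → after 1×micro: 1 ⇒ (c0=-141/8, c1=1)
[Gauss-Seidel] macro 4: S0 reads c1=1 → after 1×micro: -439/16; S1 reads c0=-439/16 → after 1×micro: 2 ⇒ (c0=-439/16, c1=2)
[Gauss-Seidel] macro 5: S0 reads c1=2 → after 1×micro: -1381/32; S1 reads c0=-1381/32 → after 1×micro: 1 ⇒ (c0=-1381/32, c1=1)
[Gauss-Seidel] macro 6: S0 reads c1=1 → after 1×micro: -4207/64; S1 reads c0=-4207/64 → after 1×micro: 1 ⇒ (c0=-4207/64, c1=1)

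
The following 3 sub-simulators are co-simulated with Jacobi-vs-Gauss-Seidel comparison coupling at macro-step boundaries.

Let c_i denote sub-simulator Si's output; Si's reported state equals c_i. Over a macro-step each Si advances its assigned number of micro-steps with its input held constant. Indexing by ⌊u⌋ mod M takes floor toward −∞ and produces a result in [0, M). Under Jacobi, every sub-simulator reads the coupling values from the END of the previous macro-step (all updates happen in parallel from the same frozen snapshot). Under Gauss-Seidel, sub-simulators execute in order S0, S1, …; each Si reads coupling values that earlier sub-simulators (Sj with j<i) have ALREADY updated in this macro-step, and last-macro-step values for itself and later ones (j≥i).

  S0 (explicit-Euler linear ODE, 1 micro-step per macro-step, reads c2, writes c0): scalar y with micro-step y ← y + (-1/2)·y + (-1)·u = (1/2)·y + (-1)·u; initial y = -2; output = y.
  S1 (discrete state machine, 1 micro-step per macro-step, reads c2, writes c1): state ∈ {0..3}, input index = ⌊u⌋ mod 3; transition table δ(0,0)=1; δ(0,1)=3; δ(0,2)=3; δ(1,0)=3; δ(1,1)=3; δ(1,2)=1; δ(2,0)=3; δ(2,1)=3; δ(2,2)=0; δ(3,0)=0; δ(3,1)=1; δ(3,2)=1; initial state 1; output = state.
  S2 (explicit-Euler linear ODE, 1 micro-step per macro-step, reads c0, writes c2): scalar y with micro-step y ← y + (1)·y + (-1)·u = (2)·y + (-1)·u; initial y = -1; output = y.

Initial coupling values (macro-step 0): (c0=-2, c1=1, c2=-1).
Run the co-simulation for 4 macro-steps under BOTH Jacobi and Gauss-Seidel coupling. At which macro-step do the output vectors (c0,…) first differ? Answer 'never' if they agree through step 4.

first divergence at macro-step: 1

[Jacobi] macro 1: S0 reads c2=-1 → after 1×micro: 0; S1 reads c2=-1 → after 1×micro: 1; S2 reads c0=-2 → after 1×micro: 0 ⇒ (c0=0, c1=1, c2=0)
[Jacobi] macro 2: S0 reads c2=0 → after 1×micro: 0; S1 reads c2=0 → after 1×micro: 3; S2 reads c0=0 → after 1×micro: 0 ⇒ (c0=0, c1=3, c2=0)
[Jacobi] macro 3: S0 reads c2=0 → after 1×micro: 0; S1 reads c2=0 → after 1×micro: 0; S2 reads c0=0 → after 1×micro: 0 ⇒ (c0=0, c1=0, c2=0)
[Jacobi] macro 4: S0 reads c2=0 → after 1×micro: 0; S1 reads c2=0 → after 1×micro: 1; S2 reads c0=0 → after 1×micro: 0 ⇒ (c0=0, c1=1, c2=0)
[Gauss-Seidel] macro 1: S0 reads c2=-1 → after 1×micro: 0; S1 reads c2=-1 → after 1×micro: 1; S2 reads c0=0 → after 1×micro: -2 ⇒ (c0=0, c1=1, c2=-2)
[Gauss-Seidel] macro 2: S0 reads c2=-2 → after 1×micro: 2; S1 reads c2=-2 → after 1×micro: 3; S2 reads c0=2 → after 1×micro: -6 ⇒ (c0=2, c1=3, c2=-6)
[Gauss-Seidel] macro 3: S0 reads c2=-6 → after 1×micro: 7; S1 reads c2=-6 → after 1×micro: 0; S2 reads c0=7 → after 1×micro: -19 ⇒ (c0=7, c1=0, c2=-19)
[Gauss-Seidel] macro 4: S0 reads c2=-19 → after 1×micro: 45/2; S1 reads c2=-19 → after 1×micro: 3; S2 reads c0=45/2 → after 1×micro: -121/2 ⇒ (c0=45/2, c1=3, c2=-121/2)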